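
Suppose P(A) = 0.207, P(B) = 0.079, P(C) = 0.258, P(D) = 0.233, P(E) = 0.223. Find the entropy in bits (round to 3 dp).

2.236 bits

H = −Σ pᵢ log₂ pᵢ.
−0.207·log₂(0.207) = 0.4704
−0.079·log₂(0.079) = 0.2893
−0.258·log₂(0.258) = 0.5043
−0.233·log₂(0.233) = 0.4897
−0.223·log₂(0.223) = 0.4828
Sum ≈ 2.2364 → 2.236 bits.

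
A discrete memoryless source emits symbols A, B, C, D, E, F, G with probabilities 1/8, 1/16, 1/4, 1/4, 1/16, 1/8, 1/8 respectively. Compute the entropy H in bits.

Each probability is a power of 1/2, so log₂(1/p) is an integer.
H = Σ p·log₂(1/p) = 1/8·3 + 1/16·4 + 1/4·2 + 1/4·2 + 1/16·4 + 1/8·3 + 1/8·3 = 2.625 bits.

2.625 bits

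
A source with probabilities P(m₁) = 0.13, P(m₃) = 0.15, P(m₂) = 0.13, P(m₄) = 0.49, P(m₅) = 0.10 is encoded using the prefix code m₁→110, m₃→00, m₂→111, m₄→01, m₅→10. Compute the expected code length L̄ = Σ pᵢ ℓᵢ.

2.26 bits/symbol

L̄ = Σ pᵢ·ℓᵢ = 0.13·3 + 0.15·2 + 0.13·3 + 0.49·2 + 0.10·2 = 2.26 bits/symbol.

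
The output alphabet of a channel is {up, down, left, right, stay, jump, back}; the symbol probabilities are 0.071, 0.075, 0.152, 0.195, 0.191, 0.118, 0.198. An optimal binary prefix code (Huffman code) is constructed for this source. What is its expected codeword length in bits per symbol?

2.753 bits/symbol

Repeatedly combine the two least-probable nodes; the expected code length is the sum of the merged weights.
merge 71/1000 + 3/40 → 73/500
merge 59/500 + 73/500 → 33/125
merge 19/125 + 191/1000 → 343/1000
merge 39/200 + 99/500 → 393/1000
merge 33/125 + 343/1000 → 607/1000
merge 393/1000 + 607/1000 → 1
L = 73/500 + 33/125 + 343/1000 + 393/1000 + 607/1000 + 1 = 2753/1000 = 2.753 bits/symbol.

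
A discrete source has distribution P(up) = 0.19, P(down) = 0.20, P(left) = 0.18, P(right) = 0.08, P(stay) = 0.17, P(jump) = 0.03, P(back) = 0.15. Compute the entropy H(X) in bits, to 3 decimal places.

H = −Σ pᵢ log₂ pᵢ.
−0.19·log₂(0.19) = 0.4552
−0.20·log₂(0.20) = 0.4644
−0.18·log₂(0.18) = 0.4453
−0.08·log₂(0.08) = 0.2915
−0.17·log₂(0.17) = 0.4346
−0.03·log₂(0.03) = 0.1518
−0.15·log₂(0.15) = 0.4105
Sum ≈ 2.6533 → 2.653 bits.

2.653 bits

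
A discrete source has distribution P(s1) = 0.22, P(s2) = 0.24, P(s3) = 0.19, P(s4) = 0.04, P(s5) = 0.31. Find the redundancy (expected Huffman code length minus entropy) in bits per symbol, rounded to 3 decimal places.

Entropy H = −Σ p log₂ p ≈ 2.1395 bits.
Huffman merges: 1/25+19/100→23/100; 11/50+23/100→9/20; 6/25+31/100→11/20; 9/20+11/20→1. L = 223/100 ≈ 2.2300.
L − H = 2.2300 − 2.1395 = 0.091 bits.

0.091 bits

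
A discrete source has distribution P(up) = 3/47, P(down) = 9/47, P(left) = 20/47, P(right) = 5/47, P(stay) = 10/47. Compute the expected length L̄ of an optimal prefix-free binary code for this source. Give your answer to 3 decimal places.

Repeatedly combine the two least-probable nodes; the expected code length is the sum of the merged weights.
merge 3/47 + 5/47 → 8/47
merge 8/47 + 9/47 → 17/47
merge 10/47 + 17/47 → 27/47
merge 20/47 + 27/47 → 1
L = 8/47 + 17/47 + 27/47 + 1 = 99/47 ≈ 2.106 bits/symbol.

2.106 bits/symbol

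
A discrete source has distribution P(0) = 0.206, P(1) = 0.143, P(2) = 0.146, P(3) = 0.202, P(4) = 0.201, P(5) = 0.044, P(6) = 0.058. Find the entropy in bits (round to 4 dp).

2.6440 bits

H = −Σ pᵢ log₂ pᵢ.
−0.206·log₂(0.206) = 0.4695
−0.143·log₂(0.143) = 0.4012
−0.146·log₂(0.146) = 0.4053
−0.202·log₂(0.202) = 0.4661
−0.201·log₂(0.201) = 0.4653
−0.044·log₂(0.044) = 0.1983
−0.058·log₂(0.058) = 0.2383
Sum ≈ 2.6440 → 2.6440 bits.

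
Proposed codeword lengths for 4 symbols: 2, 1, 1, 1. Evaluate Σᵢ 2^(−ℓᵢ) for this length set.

1.75

With common denominator 2^2 = 4: Σ 2^(−ℓᵢ) = 1/4 + 2/4 + 2/4 + 2/4 = 7/4 = 1.75.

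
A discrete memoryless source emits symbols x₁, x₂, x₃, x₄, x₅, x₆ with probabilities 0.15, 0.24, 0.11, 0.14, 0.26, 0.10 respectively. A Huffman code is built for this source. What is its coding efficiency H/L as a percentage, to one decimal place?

Entropy H = −Σ p log₂ p ≈ 2.4896 bits.
Huffman merges: 1/10+11/100→21/100; 7/50+3/20→29/100; 21/100+6/25→9/20; 13/50+29/100→11/20; 9/20+11/20→1. L = 5/2 ≈ 2.5000.
Efficiency = H/L = 2.4896/2.5000 = 99.6%.

99.6%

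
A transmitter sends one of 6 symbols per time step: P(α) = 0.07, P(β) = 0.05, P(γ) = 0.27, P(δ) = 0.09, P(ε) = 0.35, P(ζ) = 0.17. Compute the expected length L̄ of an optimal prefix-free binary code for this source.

2.33 bits/symbol

Repeatedly combine the two least-probable nodes; the expected code length is the sum of the merged weights.
merge 1/20 + 7/100 → 3/25
merge 9/100 + 3/25 → 21/100
merge 17/100 + 21/100 → 19/50
merge 27/100 + 7/20 → 31/50
merge 19/50 + 31/50 → 1
L = 3/25 + 21/100 + 19/50 + 31/50 + 1 = 233/100 = 2.33 bits/symbol.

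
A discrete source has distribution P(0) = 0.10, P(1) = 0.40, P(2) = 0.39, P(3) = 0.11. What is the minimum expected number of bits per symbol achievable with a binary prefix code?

Repeatedly combine the two least-probable nodes; the expected code length is the sum of the merged weights.
merge 1/10 + 11/100 → 21/100
merge 21/100 + 39/100 → 3/5
merge 2/5 + 3/5 → 1
L = 21/100 + 3/5 + 1 = 181/100 = 1.81 bits/symbol.

1.81 bits/symbol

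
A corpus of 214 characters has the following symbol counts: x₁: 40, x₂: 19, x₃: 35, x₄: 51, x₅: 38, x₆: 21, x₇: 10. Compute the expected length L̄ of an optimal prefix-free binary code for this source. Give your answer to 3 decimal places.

Probabilities are the counts divided by 214.
Repeatedly combine the two least-probable nodes; the expected code length is the sum of the merged weights.
merge 5/107 + 19/214 → 29/214
merge 21/214 + 29/214 → 25/107
merge 35/214 + 19/107 → 73/214
merge 20/107 + 25/107 → 45/107
merge 51/214 + 73/214 → 62/107
merge 45/107 + 62/107 → 1
L = 29/214 + 25/107 + 73/214 + 45/107 + 62/107 + 1 = 290/107 ≈ 2.710 bits/symbol.

2.710 bits/symbol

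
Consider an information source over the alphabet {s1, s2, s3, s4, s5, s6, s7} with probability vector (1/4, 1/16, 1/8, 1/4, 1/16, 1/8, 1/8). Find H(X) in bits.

Each probability is a power of 1/2, so log₂(1/p) is an integer.
H = Σ p·log₂(1/p) = 1/4·2 + 1/16·4 + 1/8·3 + 1/4·2 + 1/16·4 + 1/8·3 + 1/8·3 = 2.625 bits.

2.625 bits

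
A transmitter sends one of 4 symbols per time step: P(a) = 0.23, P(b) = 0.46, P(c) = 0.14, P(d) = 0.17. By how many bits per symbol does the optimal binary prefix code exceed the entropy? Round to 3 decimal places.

0.015 bits

Entropy H = −Σ p log₂ p ≈ 1.8347 bits.
Huffman merges: 7/50+17/100→31/100; 23/100+31/100→27/50; 23/50+27/50→1. L = 37/20 ≈ 1.8500.
L − H = 1.8500 − 1.8347 = 0.015 bits.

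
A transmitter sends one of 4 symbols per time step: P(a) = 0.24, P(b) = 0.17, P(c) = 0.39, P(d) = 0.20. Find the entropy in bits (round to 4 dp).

1.9229 bits

H = −Σ pᵢ log₂ pᵢ.
−0.24·log₂(0.24) = 0.4941
−0.17·log₂(0.17) = 0.4346
−0.39·log₂(0.39) = 0.5298
−0.20·log₂(0.20) = 0.4644
Sum ≈ 1.9229 → 1.9229 bits.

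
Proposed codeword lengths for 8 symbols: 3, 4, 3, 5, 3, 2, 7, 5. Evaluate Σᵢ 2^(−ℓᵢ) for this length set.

0.7578125

With common denominator 2^7 = 128: Σ 2^(−ℓᵢ) = 16/128 + 8/128 + 16/128 + 4/128 + 16/128 + 32/128 + 1/128 + 4/128 = 97/128 = 0.7578125.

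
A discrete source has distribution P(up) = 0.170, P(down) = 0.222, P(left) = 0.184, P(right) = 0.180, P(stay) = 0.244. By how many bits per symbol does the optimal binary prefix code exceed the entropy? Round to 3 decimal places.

0.042 bits

Entropy H = −Σ p log₂ p ≈ 2.3079 bits.
Huffman merges: 17/100+9/50→7/20; 23/125+111/500→203/500; 61/250+7/20→297/500; 203/500+297/500→1. L = 47/20 ≈ 2.3500.
L − H = 2.3500 − 2.3079 = 0.042 bits.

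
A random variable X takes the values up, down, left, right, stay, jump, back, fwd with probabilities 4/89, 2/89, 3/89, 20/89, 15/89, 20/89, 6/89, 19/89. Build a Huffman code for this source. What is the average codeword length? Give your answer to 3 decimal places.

2.663 bits/symbol

Repeatedly combine the two least-probable nodes; the expected code length is the sum of the merged weights.
merge 2/89 + 3/89 → 5/89
merge 4/89 + 5/89 → 9/89
merge 6/89 + 9/89 → 15/89
merge 15/89 + 15/89 → 30/89
merge 19/89 + 20/89 → 39/89
merge 20/89 + 30/89 → 50/89
merge 39/89 + 50/89 → 1
L = 5/89 + 9/89 + 15/89 + 30/89 + 39/89 + 50/89 + 1 = 237/89 ≈ 2.663 bits/symbol.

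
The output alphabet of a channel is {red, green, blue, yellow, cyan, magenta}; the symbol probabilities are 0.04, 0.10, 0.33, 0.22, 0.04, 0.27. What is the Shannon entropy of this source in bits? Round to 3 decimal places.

2.222 bits

H = −Σ pᵢ log₂ pᵢ.
−0.04·log₂(0.04) = 0.1858
−0.10·log₂(0.10) = 0.3322
−0.33·log₂(0.33) = 0.5278
−0.22·log₂(0.22) = 0.4806
−0.04·log₂(0.04) = 0.1858
−0.27·log₂(0.27) = 0.5100
Sum ≈ 2.2221 → 2.222 bits.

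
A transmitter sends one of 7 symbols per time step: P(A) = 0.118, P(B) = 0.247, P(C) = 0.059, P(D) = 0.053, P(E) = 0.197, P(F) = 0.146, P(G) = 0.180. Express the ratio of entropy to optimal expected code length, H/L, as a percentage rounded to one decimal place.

Entropy H = −Σ p log₂ p ≈ 2.6399 bits.
Huffman merges: 53/1000+59/1000→14/125; 14/125+59/500→23/100; 73/500+9/50→163/500; 197/1000+23/100→427/1000; 247/1000+163/500→573/1000; 427/1000+573/1000→1. L = 667/250 ≈ 2.6680.
Efficiency = H/L = 2.6399/2.6680 = 98.9%.

98.9%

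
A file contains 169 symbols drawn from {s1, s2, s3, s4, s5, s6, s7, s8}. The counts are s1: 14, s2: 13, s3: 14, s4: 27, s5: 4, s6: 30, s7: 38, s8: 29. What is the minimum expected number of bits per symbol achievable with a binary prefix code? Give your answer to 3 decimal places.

2.864 bits/symbol

Probabilities are the counts divided by 169.
Repeatedly combine the two least-probable nodes; the expected code length is the sum of the merged weights.
merge 4/169 + 1/13 → 17/169
merge 14/169 + 14/169 → 28/169
merge 17/169 + 27/169 → 44/169
merge 28/169 + 29/169 → 57/169
merge 30/169 + 38/169 → 68/169
merge 44/169 + 57/169 → 101/169
merge 68/169 + 101/169 → 1
L = 17/169 + 28/169 + 44/169 + 57/169 + 68/169 + 101/169 + 1 = 484/169 ≈ 2.864 bits/symbol.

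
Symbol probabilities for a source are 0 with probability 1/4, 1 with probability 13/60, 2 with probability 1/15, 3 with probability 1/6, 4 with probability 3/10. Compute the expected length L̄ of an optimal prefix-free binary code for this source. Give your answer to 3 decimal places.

Repeatedly combine the two least-probable nodes; the expected code length is the sum of the merged weights.
merge 1/15 + 1/6 → 7/30
merge 13/60 + 7/30 → 9/20
merge 1/4 + 3/10 → 11/20
merge 9/20 + 11/20 → 1
L = 7/30 + 9/20 + 11/20 + 1 = 67/30 ≈ 2.233 bits/symbol.

2.233 bits/symbol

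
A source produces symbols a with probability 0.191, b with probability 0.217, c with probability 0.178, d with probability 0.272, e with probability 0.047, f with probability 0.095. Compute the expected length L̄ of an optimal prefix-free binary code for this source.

2.462 bits/symbol

Repeatedly combine the two least-probable nodes; the expected code length is the sum of the merged weights.
merge 47/1000 + 19/200 → 71/500
merge 71/500 + 89/500 → 8/25
merge 191/1000 + 217/1000 → 51/125
merge 34/125 + 8/25 → 74/125
merge 51/125 + 74/125 → 1
L = 71/500 + 8/25 + 51/125 + 74/125 + 1 = 1231/500 = 2.462 bits/symbol.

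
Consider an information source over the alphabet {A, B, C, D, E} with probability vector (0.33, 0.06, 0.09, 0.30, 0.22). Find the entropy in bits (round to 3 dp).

2.086 bits

H = −Σ pᵢ log₂ pᵢ.
−0.33·log₂(0.33) = 0.5278
−0.06·log₂(0.06) = 0.2435
−0.09·log₂(0.09) = 0.3127
−0.30·log₂(0.30) = 0.5211
−0.22·log₂(0.22) = 0.4806
Sum ≈ 2.0857 → 2.086 bits.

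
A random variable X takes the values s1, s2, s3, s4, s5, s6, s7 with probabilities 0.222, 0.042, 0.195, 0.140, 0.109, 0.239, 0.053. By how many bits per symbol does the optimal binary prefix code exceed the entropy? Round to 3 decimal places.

0.036 bits

Entropy H = −Σ p log₂ p ≈ 2.5978 bits.
Huffman merges: 21/500+53/1000→19/200; 19/200+109/1000→51/250; 7/50+39/200→67/200; 51/250+111/500→213/500; 239/1000+67/200→287/500; 213/500+287/500→1. L = 1317/500 ≈ 2.6340.
L − H = 2.6340 − 2.5978 = 0.036 bits.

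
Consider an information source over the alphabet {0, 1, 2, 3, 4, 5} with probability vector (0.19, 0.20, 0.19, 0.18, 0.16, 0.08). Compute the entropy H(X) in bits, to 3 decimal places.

H = −Σ pᵢ log₂ pᵢ.
−0.19·log₂(0.19) = 0.4552
−0.20·log₂(0.20) = 0.4644
−0.19·log₂(0.19) = 0.4552
−0.18·log₂(0.18) = 0.4453
−0.16·log₂(0.16) = 0.4230
−0.08·log₂(0.08) = 0.2915
Sum ≈ 2.5347 → 2.535 bits.

2.535 bits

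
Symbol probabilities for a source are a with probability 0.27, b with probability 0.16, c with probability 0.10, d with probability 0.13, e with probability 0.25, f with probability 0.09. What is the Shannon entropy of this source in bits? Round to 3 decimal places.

2.461 bits

H = −Σ pᵢ log₂ pᵢ.
−0.27·log₂(0.27) = 0.5100
−0.16·log₂(0.16) = 0.4230
−0.10·log₂(0.10) = 0.3322
−0.13·log₂(0.13) = 0.3826
−0.25·log₂(0.25) = 0.5000
−0.09·log₂(0.09) = 0.3127
Sum ≈ 2.4605 → 2.461 bits.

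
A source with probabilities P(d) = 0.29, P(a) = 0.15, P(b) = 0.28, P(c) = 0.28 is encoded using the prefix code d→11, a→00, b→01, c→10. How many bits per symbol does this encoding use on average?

2 bits/symbol

L̄ = Σ pᵢ·ℓᵢ = 0.29·2 + 0.15·2 + 0.28·2 + 0.28·2 = 2 bits/symbol.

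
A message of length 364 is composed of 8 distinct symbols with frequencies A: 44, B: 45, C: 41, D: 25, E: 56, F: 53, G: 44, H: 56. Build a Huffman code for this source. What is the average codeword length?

3 bits/symbol

Probabilities are the counts divided by 364.
Repeatedly combine the two least-probable nodes; the expected code length is the sum of the merged weights.
merge 25/364 + 41/364 → 33/182
merge 11/91 + 11/91 → 22/91
merge 45/364 + 53/364 → 7/26
merge 2/13 + 2/13 → 4/13
merge 33/182 + 22/91 → 11/26
merge 7/26 + 4/13 → 15/26
merge 11/26 + 15/26 → 1
L = 33/182 + 22/91 + 7/26 + 4/13 + 11/26 + 15/26 + 1 = 3 bits/symbol.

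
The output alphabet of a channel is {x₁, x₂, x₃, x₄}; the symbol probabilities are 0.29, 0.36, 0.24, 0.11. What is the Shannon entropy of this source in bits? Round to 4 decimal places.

H = −Σ pᵢ log₂ pᵢ.
−0.29·log₂(0.29) = 0.5179
−0.36·log₂(0.36) = 0.5306
−0.24·log₂(0.24) = 0.4941
−0.11·log₂(0.11) = 0.3503
Sum ≈ 1.8929 → 1.8929 bits.

1.8929 bits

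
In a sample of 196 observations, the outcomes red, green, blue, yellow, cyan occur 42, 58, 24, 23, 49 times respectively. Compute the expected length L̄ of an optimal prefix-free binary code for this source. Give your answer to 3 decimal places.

2.240 bits/symbol

Probabilities are the counts divided by 196.
Repeatedly combine the two least-probable nodes; the expected code length is the sum of the merged weights.
merge 23/196 + 6/49 → 47/196
merge 3/14 + 47/196 → 89/196
merge 1/4 + 29/98 → 107/196
merge 89/196 + 107/196 → 1
L = 47/196 + 89/196 + 107/196 + 1 = 439/196 ≈ 2.240 bits/symbol.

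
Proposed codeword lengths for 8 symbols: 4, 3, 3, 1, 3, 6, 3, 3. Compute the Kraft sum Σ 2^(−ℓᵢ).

1.203125

With common denominator 2^6 = 64: Σ 2^(−ℓᵢ) = 4/64 + 8/64 + 8/64 + 32/64 + 8/64 + 1/64 + 8/64 + 8/64 = 77/64 = 1.203125.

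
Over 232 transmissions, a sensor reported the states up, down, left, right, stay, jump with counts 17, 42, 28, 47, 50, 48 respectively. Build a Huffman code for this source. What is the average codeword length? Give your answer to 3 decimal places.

Probabilities are the counts divided by 232.
Repeatedly combine the two least-probable nodes; the expected code length is the sum of the merged weights.
merge 17/232 + 7/58 → 45/232
merge 21/116 + 45/232 → 3/8
merge 47/232 + 6/29 → 95/232
merge 25/116 + 3/8 → 137/232
merge 95/232 + 137/232 → 1
L = 45/232 + 3/8 + 95/232 + 137/232 + 1 = 149/58 ≈ 2.569 bits/symbol.

2.569 bits/symbol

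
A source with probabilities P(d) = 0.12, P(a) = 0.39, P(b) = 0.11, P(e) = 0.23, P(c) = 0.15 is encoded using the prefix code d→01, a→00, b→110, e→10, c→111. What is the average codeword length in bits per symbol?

2.26 bits/symbol

L̄ = Σ pᵢ·ℓᵢ = 0.12·2 + 0.39·2 + 0.11·3 + 0.23·2 + 0.15·3 = 2.26 bits/symbol.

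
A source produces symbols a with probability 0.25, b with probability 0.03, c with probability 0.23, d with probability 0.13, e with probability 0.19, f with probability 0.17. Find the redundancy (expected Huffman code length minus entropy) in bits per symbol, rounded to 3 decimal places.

Entropy H = −Σ p log₂ p ≈ 2.4119 bits.
Huffman merges: 3/100+13/100→4/25; 4/25+17/100→33/100; 19/100+23/100→21/50; 1/4+33/100→29/50; 21/50+29/50→1. L = 249/100 ≈ 2.4900.
L − H = 2.4900 − 2.4119 = 0.078 bits.

0.078 bits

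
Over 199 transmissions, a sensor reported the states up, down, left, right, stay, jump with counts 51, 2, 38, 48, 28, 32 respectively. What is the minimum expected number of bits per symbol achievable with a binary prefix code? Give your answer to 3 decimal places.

2.462 bits/symbol

Probabilities are the counts divided by 199.
Repeatedly combine the two least-probable nodes; the expected code length is the sum of the merged weights.
merge 2/199 + 28/199 → 30/199
merge 30/199 + 32/199 → 62/199
merge 38/199 + 48/199 → 86/199
merge 51/199 + 62/199 → 113/199
merge 86/199 + 113/199 → 1
L = 30/199 + 62/199 + 86/199 + 113/199 + 1 = 490/199 ≈ 2.462 bits/symbol.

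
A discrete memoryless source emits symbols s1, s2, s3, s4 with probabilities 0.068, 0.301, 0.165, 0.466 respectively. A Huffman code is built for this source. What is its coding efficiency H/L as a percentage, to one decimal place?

97.8%

Entropy H = −Σ p log₂ p ≈ 1.7274 bits.
Huffman merges: 17/250+33/200→233/1000; 233/1000+301/1000→267/500; 233/500+267/500→1. L = 1767/1000 ≈ 1.7670.
Efficiency = H/L = 1.7274/1.7670 = 97.8%.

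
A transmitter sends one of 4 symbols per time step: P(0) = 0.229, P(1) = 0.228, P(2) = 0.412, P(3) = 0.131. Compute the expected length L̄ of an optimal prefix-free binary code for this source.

Repeatedly combine the two least-probable nodes; the expected code length is the sum of the merged weights.
merge 131/1000 + 57/250 → 359/1000
merge 229/1000 + 359/1000 → 147/250
merge 103/250 + 147/250 → 1
L = 359/1000 + 147/250 + 1 = 1947/1000 = 1.947 bits/symbol.

1.947 bits/symbol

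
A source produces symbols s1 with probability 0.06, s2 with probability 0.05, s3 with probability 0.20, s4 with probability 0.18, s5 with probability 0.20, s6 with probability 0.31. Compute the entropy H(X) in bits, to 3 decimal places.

2.358 bits

H = −Σ pᵢ log₂ pᵢ.
−0.06·log₂(0.06) = 0.2435
−0.05·log₂(0.05) = 0.2161
−0.20·log₂(0.20) = 0.4644
−0.18·log₂(0.18) = 0.4453
−0.20·log₂(0.20) = 0.4644
−0.31·log₂(0.31) = 0.5238
Sum ≈ 2.3575 → 2.358 bits.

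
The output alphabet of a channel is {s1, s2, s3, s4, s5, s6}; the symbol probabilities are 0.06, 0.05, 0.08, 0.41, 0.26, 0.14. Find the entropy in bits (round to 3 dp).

2.181 bits

H = −Σ pᵢ log₂ pᵢ.
−0.06·log₂(0.06) = 0.2435
−0.05·log₂(0.05) = 0.2161
−0.08·log₂(0.08) = 0.2915
−0.41·log₂(0.41) = 0.5274
−0.26·log₂(0.26) = 0.5053
−0.14·log₂(0.14) = 0.3971
Sum ≈ 2.1809 → 2.181 bits.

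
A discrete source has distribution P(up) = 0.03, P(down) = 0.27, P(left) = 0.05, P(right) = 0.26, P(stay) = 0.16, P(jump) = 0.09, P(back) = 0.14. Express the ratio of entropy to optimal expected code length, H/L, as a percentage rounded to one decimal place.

Entropy H = −Σ p log₂ p ≈ 2.5160 bits.
Huffman merges: 3/100+1/20→2/25; 2/25+9/100→17/100; 7/50+4/25→3/10; 17/100+13/50→43/100; 27/100+3/10→57/100; 43/100+57/100→1. L = 51/20 ≈ 2.5500.
Efficiency = H/L = 2.5160/2.5500 = 98.7%.

98.7%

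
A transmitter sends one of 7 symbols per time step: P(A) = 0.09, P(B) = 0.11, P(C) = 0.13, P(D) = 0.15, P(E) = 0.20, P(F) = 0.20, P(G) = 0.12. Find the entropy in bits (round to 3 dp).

H = −Σ pᵢ log₂ pᵢ.
−0.09·log₂(0.09) = 0.3127
−0.11·log₂(0.11) = 0.3503
−0.13·log₂(0.13) = 0.3826
−0.15·log₂(0.15) = 0.4105
−0.20·log₂(0.20) = 0.4644
−0.20·log₂(0.20) = 0.4644
−0.12·log₂(0.12) = 0.3671
Sum ≈ 2.7520 → 2.752 bits.

2.752 bits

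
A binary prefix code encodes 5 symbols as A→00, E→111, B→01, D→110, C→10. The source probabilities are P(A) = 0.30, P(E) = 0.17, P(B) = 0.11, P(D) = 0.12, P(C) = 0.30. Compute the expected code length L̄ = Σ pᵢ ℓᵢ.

2.29 bits/symbol

L̄ = Σ pᵢ·ℓᵢ = 0.30·2 + 0.17·3 + 0.11·2 + 0.12·3 + 0.30·2 = 2.29 bits/symbol.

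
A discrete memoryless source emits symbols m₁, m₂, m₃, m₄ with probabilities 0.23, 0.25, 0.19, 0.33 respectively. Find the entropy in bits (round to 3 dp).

1.971 bits

H = −Σ pᵢ log₂ pᵢ.
−0.23·log₂(0.23) = 0.4877
−0.25·log₂(0.25) = 0.5000
−0.19·log₂(0.19) = 0.4552
−0.33·log₂(0.33) = 0.5278
Sum ≈ 1.9707 → 1.971 bits.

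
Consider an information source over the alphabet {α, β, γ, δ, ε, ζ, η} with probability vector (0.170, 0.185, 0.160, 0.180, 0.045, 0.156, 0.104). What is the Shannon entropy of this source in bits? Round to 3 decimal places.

H = −Σ pᵢ log₂ pᵢ.
−0.170·log₂(0.170) = 0.4346
−0.185·log₂(0.185) = 0.4504
−0.160·log₂(0.160) = 0.4230
−0.180·log₂(0.180) = 0.4453
−0.045·log₂(0.045) = 0.2013
−0.156·log₂(0.156) = 0.4181
−0.104·log₂(0.104) = 0.3396
Sum ≈ 2.7123 → 2.712 bits.

2.712 bits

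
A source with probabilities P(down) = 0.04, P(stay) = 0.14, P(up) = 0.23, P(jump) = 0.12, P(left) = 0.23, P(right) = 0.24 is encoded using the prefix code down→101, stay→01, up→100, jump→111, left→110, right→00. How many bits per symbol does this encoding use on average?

2.62 bits/symbol

L̄ = Σ pᵢ·ℓᵢ = 0.04·3 + 0.14·2 + 0.23·3 + 0.12·3 + 0.23·3 + 0.24·2 = 2.62 bits/symbol.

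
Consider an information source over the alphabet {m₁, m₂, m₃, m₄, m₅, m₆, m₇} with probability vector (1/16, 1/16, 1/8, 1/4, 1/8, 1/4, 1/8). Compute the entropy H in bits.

Each probability is a power of 1/2, so log₂(1/p) is an integer.
H = Σ p·log₂(1/p) = 1/16·4 + 1/16·4 + 1/8·3 + 1/4·2 + 1/8·3 + 1/4·2 + 1/8·3 = 2.625 bits.

2.625 bits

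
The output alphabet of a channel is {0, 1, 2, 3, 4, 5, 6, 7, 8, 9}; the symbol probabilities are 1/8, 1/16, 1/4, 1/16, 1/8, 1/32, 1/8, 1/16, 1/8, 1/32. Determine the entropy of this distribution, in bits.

3.0625 bits

Each probability is a power of 1/2, so log₂(1/p) is an integer.
H = Σ p·log₂(1/p) = 1/8·3 + 1/16·4 + 1/4·2 + 1/16·4 + 1/8·3 + 1/32·5 + 1/8·3 + 1/16·4 + 1/8·3 + 1/32·5 = 3.0625 bits.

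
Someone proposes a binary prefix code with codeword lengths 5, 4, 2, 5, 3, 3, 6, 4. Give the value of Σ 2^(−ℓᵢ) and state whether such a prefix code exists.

0.703125; yes

With common denominator 2^6 = 64: Σ 2^(−ℓᵢ) = 2/64 + 4/64 + 16/64 + 2/64 + 8/64 + 8/64 + 1/64 + 4/64 = 45/64 = 0.703125.
Kraft's inequality requires Σ ≤ 1; here Σ = 0.703125 ≤ 1, so such a prefix code exists.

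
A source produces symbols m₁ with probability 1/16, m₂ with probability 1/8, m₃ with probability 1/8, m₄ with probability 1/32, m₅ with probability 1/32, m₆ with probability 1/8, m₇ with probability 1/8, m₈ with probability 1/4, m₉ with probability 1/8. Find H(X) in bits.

2.9375 bits

Each probability is a power of 1/2, so log₂(1/p) is an integer.
H = Σ p·log₂(1/p) = 1/16·4 + 1/8·3 + 1/8·3 + 1/32·5 + 1/32·5 + 1/8·3 + 1/8·3 + 1/4·2 + 1/8·3 = 2.9375 bits.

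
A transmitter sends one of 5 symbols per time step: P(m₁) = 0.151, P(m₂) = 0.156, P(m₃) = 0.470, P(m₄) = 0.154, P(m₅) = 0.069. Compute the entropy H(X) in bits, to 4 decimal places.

H = −Σ pᵢ log₂ pᵢ.
−0.151·log₂(0.151) = 0.4118
−0.156·log₂(0.156) = 0.4181
−0.470·log₂(0.470) = 0.5120
−0.154·log₂(0.154) = 0.4156
−0.069·log₂(0.069) = 0.2662
Sum ≈ 2.0237 → 2.0237 bits.

2.0237 bits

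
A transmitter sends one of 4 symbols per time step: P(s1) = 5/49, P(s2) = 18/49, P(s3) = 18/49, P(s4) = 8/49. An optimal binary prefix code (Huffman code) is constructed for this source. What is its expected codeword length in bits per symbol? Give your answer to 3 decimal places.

1.898 bits/symbol

Repeatedly combine the two least-probable nodes; the expected code length is the sum of the merged weights.
merge 5/49 + 8/49 → 13/49
merge 13/49 + 18/49 → 31/49
merge 18/49 + 31/49 → 1
L = 13/49 + 31/49 + 1 = 93/49 ≈ 1.898 bits/symbol.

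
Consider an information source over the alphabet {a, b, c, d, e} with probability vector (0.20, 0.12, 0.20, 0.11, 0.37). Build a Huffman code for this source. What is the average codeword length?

Repeatedly combine the two least-probable nodes; the expected code length is the sum of the merged weights.
merge 11/100 + 3/25 → 23/100
merge 1/5 + 1/5 → 2/5
merge 23/100 + 37/100 → 3/5
merge 2/5 + 3/5 → 1
L = 23/100 + 2/5 + 3/5 + 1 = 223/100 = 2.23 bits/symbol.

2.23 bits/symbol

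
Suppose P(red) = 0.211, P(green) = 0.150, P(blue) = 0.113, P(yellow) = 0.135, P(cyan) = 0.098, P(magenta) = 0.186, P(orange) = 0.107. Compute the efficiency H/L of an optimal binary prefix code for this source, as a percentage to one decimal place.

98.8%

Entropy H = −Σ p log₂ p ≈ 2.7544 bits.
Huffman merges: 49/500+107/1000→41/200; 113/1000+27/200→31/125; 3/20+93/500→42/125; 41/200+211/1000→52/125; 31/125+42/125→73/125; 52/125+73/125→1. L = 2789/1000 ≈ 2.7890.
Efficiency = H/L = 2.7544/2.7890 = 98.8%.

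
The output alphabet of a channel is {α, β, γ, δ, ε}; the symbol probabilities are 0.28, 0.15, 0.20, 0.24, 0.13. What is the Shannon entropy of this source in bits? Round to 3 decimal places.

2.266 bits

H = −Σ pᵢ log₂ pᵢ.
−0.28·log₂(0.28) = 0.5142
−0.15·log₂(0.15) = 0.4105
−0.20·log₂(0.20) = 0.4644
−0.24·log₂(0.24) = 0.4941
−0.13·log₂(0.13) = 0.3826
Sum ≈ 2.2659 → 2.266 bits.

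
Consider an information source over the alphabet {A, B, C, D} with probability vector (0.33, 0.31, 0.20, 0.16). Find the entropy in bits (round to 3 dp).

1.939 bits

H = −Σ pᵢ log₂ pᵢ.
−0.33·log₂(0.33) = 0.5278
−0.31·log₂(0.31) = 0.5238
−0.20·log₂(0.20) = 0.4644
−0.16·log₂(0.16) = 0.4230
Sum ≈ 1.9390 → 1.939 bits.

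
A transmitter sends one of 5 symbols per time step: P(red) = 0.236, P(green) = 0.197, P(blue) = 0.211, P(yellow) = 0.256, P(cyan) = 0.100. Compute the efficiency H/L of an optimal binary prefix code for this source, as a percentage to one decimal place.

98.5%

Entropy H = −Σ p log₂ p ≈ 2.2624 bits.
Huffman merges: 1/10+197/1000→297/1000; 211/1000+59/250→447/1000; 32/125+297/1000→553/1000; 447/1000+553/1000→1. L = 2297/1000 ≈ 2.2970.
Efficiency = H/L = 2.2624/2.2970 = 98.5%.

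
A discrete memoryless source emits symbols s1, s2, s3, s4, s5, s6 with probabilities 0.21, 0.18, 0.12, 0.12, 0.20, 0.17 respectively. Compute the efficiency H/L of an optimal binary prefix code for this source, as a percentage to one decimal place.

Entropy H = −Σ p log₂ p ≈ 2.5512 bits.
Huffman merges: 3/25+3/25→6/25; 17/100+9/50→7/20; 1/5+21/100→41/100; 6/25+7/20→59/100; 41/100+59/100→1. L = 259/100 ≈ 2.5900.
Efficiency = H/L = 2.5512/2.5900 = 98.5%.

98.5%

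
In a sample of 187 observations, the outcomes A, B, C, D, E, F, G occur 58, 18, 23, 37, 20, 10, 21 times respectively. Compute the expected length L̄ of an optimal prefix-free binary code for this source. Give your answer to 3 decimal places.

Probabilities are the counts divided by 187.
Repeatedly combine the two least-probable nodes; the expected code length is the sum of the merged weights.
merge 10/187 + 18/187 → 28/187
merge 20/187 + 21/187 → 41/187
merge 23/187 + 28/187 → 3/11
merge 37/187 + 41/187 → 78/187
merge 3/11 + 58/187 → 109/187
merge 78/187 + 109/187 → 1
L = 28/187 + 41/187 + 3/11 + 78/187 + 109/187 + 1 = 494/187 ≈ 2.642 bits/symbol.

2.642 bits/symbol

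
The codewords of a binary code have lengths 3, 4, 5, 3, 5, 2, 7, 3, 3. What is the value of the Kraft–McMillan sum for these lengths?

With common denominator 2^7 = 128: Σ 2^(−ℓᵢ) = 16/128 + 8/128 + 4/128 + 16/128 + 4/128 + 32/128 + 1/128 + 16/128 + 16/128 = 113/128 = 0.8828125.

0.8828125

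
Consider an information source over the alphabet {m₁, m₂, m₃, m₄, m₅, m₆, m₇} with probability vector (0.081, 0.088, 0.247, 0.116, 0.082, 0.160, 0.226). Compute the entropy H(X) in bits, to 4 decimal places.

H = −Σ pᵢ log₂ pᵢ.
−0.081·log₂(0.081) = 0.2937
−0.088·log₂(0.088) = 0.3086
−0.247·log₂(0.247) = 0.4983
−0.116·log₂(0.116) = 0.3605
−0.082·log₂(0.082) = 0.2959
−0.160·log₂(0.160) = 0.4230
−0.226·log₂(0.226) = 0.4849
Sum ≈ 2.6649 → 2.6649 bits.

2.6649 bits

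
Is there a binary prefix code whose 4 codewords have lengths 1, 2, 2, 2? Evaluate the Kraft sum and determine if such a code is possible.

With common denominator 2^2 = 4: Σ 2^(−ℓᵢ) = 2/4 + 1/4 + 1/4 + 1/4 = 5/4 = 1.25.
Kraft's inequality requires Σ ≤ 1; here Σ = 1.25 > 1, so no such prefix code exists.

1.25; no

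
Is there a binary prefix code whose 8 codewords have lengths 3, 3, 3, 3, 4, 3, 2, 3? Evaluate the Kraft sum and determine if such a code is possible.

With common denominator 2^4 = 16: Σ 2^(−ℓᵢ) = 2/16 + 2/16 + 2/16 + 2/16 + 1/16 + 2/16 + 4/16 + 2/16 = 17/16 = 1.0625.
Kraft's inequality requires Σ ≤ 1; here Σ = 1.0625 > 1, so no such prefix code exists.

1.0625; no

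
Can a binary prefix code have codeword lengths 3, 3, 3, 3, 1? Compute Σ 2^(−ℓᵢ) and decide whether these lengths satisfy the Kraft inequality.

With common denominator 2^3 = 8: Σ 2^(−ℓᵢ) = 1/8 + 1/8 + 1/8 + 1/8 + 4/8 = 8/8 = 1.
Kraft's inequality requires Σ ≤ 1; here Σ = 1 ≤ 1, so such a prefix code exists.

1; yes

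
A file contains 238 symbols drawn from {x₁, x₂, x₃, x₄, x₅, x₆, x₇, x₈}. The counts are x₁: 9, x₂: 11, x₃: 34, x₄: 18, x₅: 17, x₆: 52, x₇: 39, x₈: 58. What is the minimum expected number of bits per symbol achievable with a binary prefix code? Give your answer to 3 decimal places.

2.769 bits/symbol

Probabilities are the counts divided by 238.
Repeatedly combine the two least-probable nodes; the expected code length is the sum of the merged weights.
merge 9/238 + 11/238 → 10/119
merge 1/14 + 9/119 → 5/34
merge 10/119 + 1/7 → 27/119
merge 5/34 + 39/238 → 37/119
merge 26/119 + 27/119 → 53/119
merge 29/119 + 37/119 → 66/119
merge 53/119 + 66/119 → 1
L = 10/119 + 5/34 + 27/119 + 37/119 + 53/119 + 66/119 + 1 = 659/238 ≈ 2.769 bits/symbol.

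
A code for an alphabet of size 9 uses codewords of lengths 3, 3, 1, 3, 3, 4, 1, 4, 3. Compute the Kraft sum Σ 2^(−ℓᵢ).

With common denominator 2^4 = 16: Σ 2^(−ℓᵢ) = 2/16 + 2/16 + 8/16 + 2/16 + 2/16 + 1/16 + 8/16 + 1/16 + 2/16 = 28/16 = 1.75.

1.75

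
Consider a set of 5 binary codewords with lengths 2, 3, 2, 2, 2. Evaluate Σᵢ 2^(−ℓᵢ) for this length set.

With common denominator 2^3 = 8: Σ 2^(−ℓᵢ) = 2/8 + 1/8 + 2/8 + 2/8 + 2/8 = 9/8 = 1.125.

1.125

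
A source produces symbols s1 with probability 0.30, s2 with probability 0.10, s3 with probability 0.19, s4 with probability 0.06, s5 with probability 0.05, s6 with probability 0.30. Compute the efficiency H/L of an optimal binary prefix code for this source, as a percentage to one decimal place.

Entropy H = −Σ p log₂ p ≈ 2.2892 bits.
Huffman merges: 1/20+3/50→11/100; 1/10+11/100→21/100; 19/100+21/100→2/5; 3/10+3/10→3/5; 2/5+3/5→1. L = 58/25 ≈ 2.3200.
Efficiency = H/L = 2.2892/2.3200 = 98.7%.

98.7%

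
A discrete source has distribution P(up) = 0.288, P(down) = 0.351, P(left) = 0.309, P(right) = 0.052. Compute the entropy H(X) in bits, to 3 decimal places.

H = −Σ pᵢ log₂ pᵢ.
−0.288·log₂(0.288) = 0.5172
−0.351·log₂(0.351) = 0.5302
−0.309·log₂(0.309) = 0.5235
−0.052·log₂(0.052) = 0.2218
Sum ≈ 1.7927 → 1.793 bits.

1.793 bits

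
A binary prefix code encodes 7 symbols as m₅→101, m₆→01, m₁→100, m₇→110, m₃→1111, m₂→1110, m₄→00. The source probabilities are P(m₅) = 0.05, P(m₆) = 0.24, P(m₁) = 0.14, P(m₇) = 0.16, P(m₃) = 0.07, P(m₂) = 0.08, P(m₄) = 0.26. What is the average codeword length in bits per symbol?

L̄ = Σ pᵢ·ℓᵢ = 0.05·3 + 0.24·2 + 0.14·3 + 0.16·3 + 0.07·4 + 0.08·4 + 0.26·2 = 2.65 bits/symbol.

2.65 bits/symbol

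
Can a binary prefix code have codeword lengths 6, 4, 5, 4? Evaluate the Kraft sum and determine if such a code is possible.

With common denominator 2^6 = 64: Σ 2^(−ℓᵢ) = 1/64 + 4/64 + 2/64 + 4/64 = 11/64 = 0.171875.
Kraft's inequality requires Σ ≤ 1; here Σ = 0.171875 ≤ 1, so such a prefix code exists.

0.171875; yes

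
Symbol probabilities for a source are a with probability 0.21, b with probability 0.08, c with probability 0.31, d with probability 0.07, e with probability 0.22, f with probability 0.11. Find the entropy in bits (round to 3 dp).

H = −Σ pᵢ log₂ pᵢ.
−0.21·log₂(0.21) = 0.4728
−0.08·log₂(0.08) = 0.2915
−0.31·log₂(0.31) = 0.5238
−0.07·log₂(0.07) = 0.2686
−0.22·log₂(0.22) = 0.4806
−0.11·log₂(0.11) = 0.3503
Sum ≈ 2.3875 → 2.388 bits.

2.388 bits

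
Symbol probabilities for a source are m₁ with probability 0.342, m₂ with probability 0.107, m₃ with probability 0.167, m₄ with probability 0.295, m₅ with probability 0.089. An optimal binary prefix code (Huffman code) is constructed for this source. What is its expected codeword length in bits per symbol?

Repeatedly combine the two least-probable nodes; the expected code length is the sum of the merged weights.
merge 89/1000 + 107/1000 → 49/250
merge 167/1000 + 49/250 → 363/1000
merge 59/200 + 171/500 → 637/1000
merge 363/1000 + 637/1000 → 1
L = 49/250 + 363/1000 + 637/1000 + 1 = 549/250 = 2.196 bits/symbol.

2.196 bits/symbol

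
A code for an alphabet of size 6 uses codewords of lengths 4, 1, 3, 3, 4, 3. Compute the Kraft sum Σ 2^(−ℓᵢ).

With common denominator 2^4 = 16: Σ 2^(−ℓᵢ) = 1/16 + 8/16 + 2/16 + 2/16 + 1/16 + 2/16 = 16/16 = 1.

1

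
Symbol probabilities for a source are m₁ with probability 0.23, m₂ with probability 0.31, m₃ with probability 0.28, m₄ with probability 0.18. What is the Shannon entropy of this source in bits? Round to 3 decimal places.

H = −Σ pᵢ log₂ pᵢ.
−0.23·log₂(0.23) = 0.4877
−0.31·log₂(0.31) = 0.5238
−0.28·log₂(0.28) = 0.5142
−0.18·log₂(0.18) = 0.4453
Sum ≈ 1.9710 → 1.971 bits.

1.971 bits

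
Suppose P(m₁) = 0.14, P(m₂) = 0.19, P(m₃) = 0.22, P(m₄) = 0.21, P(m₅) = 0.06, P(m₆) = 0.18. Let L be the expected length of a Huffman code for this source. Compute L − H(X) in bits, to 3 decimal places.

Entropy H = −Σ p log₂ p ≈ 2.4946 bits.
Huffman merges: 3/50+7/50→1/5; 9/50+19/100→37/100; 1/5+21/100→41/100; 11/50+37/100→59/100; 41/100+59/100→1. L = 257/100 ≈ 2.5700.
L − H = 2.5700 − 2.4946 = 0.075 bits.

0.075 bits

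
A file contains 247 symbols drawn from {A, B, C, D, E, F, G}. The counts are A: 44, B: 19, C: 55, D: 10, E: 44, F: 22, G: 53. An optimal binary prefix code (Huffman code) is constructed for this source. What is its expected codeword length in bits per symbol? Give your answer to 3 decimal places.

2.680 bits/symbol

Probabilities are the counts divided by 247.
Repeatedly combine the two least-probable nodes; the expected code length is the sum of the merged weights.
merge 10/247 + 1/13 → 29/247
merge 22/247 + 29/247 → 51/247
merge 44/247 + 44/247 → 88/247
merge 51/247 + 53/247 → 8/19
merge 55/247 + 88/247 → 11/19
merge 8/19 + 11/19 → 1
L = 29/247 + 51/247 + 88/247 + 8/19 + 11/19 + 1 = 662/247 ≈ 2.680 bits/symbol.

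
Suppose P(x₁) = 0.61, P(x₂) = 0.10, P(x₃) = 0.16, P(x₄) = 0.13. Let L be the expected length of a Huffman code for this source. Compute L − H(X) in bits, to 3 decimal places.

Entropy H = −Σ p log₂ p ≈ 1.5729 bits.
Huffman merges: 1/10+13/100→23/100; 4/25+23/100→39/100; 39/100+61/100→1. L = 81/50 ≈ 1.6200.
L − H = 1.6200 − 1.5729 = 0.047 bits.

0.047 bits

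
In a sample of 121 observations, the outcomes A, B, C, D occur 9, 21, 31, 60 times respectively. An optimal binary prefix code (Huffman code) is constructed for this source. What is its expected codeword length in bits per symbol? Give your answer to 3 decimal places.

1.752 bits/symbol

Probabilities are the counts divided by 121.
Repeatedly combine the two least-probable nodes; the expected code length is the sum of the merged weights.
merge 9/121 + 21/121 → 30/121
merge 30/121 + 31/121 → 61/121
merge 60/121 + 61/121 → 1
L = 30/121 + 61/121 + 1 = 212/121 ≈ 1.752 bits/symbol.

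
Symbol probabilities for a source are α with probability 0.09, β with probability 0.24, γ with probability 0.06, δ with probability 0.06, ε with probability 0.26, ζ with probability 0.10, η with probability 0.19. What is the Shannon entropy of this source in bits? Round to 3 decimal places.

H = −Σ pᵢ log₂ pᵢ.
−0.09·log₂(0.09) = 0.3127
−0.24·log₂(0.24) = 0.4941
−0.06·log₂(0.06) = 0.2435
−0.06·log₂(0.06) = 0.2435
−0.26·log₂(0.26) = 0.5053
−0.10·log₂(0.10) = 0.3322
−0.19·log₂(0.19) = 0.4552
Sum ≈ 2.5866 → 2.587 bits.

2.587 bits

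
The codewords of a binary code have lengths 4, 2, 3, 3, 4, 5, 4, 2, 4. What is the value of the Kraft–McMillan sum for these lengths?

1.03125

With common denominator 2^5 = 32: Σ 2^(−ℓᵢ) = 2/32 + 8/32 + 4/32 + 4/32 + 2/32 + 1/32 + 2/32 + 8/32 + 2/32 = 33/32 = 1.03125.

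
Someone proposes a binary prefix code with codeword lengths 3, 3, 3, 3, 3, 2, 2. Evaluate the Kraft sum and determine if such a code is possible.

With common denominator 2^3 = 8: Σ 2^(−ℓᵢ) = 1/8 + 1/8 + 1/8 + 1/8 + 1/8 + 2/8 + 2/8 = 9/8 = 1.125.
Kraft's inequality requires Σ ≤ 1; here Σ = 1.125 > 1, so no such prefix code exists.

1.125; no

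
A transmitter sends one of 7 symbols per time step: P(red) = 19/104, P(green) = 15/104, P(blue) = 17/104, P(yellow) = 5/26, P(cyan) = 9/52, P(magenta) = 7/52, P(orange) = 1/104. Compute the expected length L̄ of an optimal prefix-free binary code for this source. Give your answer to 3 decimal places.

2.769 bits/symbol

Repeatedly combine the two least-probable nodes; the expected code length is the sum of the merged weights.
merge 1/104 + 7/52 → 15/104
merge 15/104 + 15/104 → 15/52
merge 17/104 + 9/52 → 35/104
merge 19/104 + 5/26 → 3/8
merge 15/52 + 35/104 → 5/8
merge 3/8 + 5/8 → 1
L = 15/104 + 15/52 + 35/104 + 3/8 + 5/8 + 1 = 36/13 ≈ 2.769 bits/symbol.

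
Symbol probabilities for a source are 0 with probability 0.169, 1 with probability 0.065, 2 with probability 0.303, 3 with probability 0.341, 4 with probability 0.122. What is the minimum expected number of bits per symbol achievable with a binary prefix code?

2.187 bits/symbol

Repeatedly combine the two least-probable nodes; the expected code length is the sum of the merged weights.
merge 13/200 + 61/500 → 187/1000
merge 169/1000 + 187/1000 → 89/250
merge 303/1000 + 341/1000 → 161/250
merge 89/250 + 161/250 → 1
L = 187/1000 + 89/250 + 161/250 + 1 = 2187/1000 = 2.187 bits/symbol.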